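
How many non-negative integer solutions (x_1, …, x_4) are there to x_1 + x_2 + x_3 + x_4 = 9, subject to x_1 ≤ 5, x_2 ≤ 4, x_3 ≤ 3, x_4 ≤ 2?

41

Ignoring the caps, the number of non-negative solutions to x_1+…+x_4 = 9 is C(12,3) = 220.
Subtract solutions that violate a single cap (substitute x_i' = x_i − (cap_i+1)): x_1 ≥ 6 gives C(6,3) = 20; x_2 ≥ 5 gives C(7,3) = 35; x_3 ≥ 4 gives C(8,3) = 56; x_4 ≥ 3 gives C(9,3) = 84. Together 195.
Add back pairs where two caps are both exceeded: 0 + 0 + 1 + 1 + 4 + 10 = 16.
By inclusion–exclusion the count is 220 − 195 + 16 = 41.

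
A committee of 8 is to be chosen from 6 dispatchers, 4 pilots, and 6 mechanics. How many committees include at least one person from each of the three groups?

Total 8-person selections from all 16: C(16,8) = 12870.
Selections missing a whole group: no dispatchers → C(10,8) = 45; no pilots → C(12,8) = 495; no mechanics → C(10,8) = 45.
Add back selections omitting two groups (i.e. drawn from a single group): C(6,8) + C(4,8) + C(6,8) = 0.
By inclusion–exclusion: 12870 − 585 + 0 = 12285.

12285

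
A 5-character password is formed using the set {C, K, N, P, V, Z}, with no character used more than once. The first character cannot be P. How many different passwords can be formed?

600

The first character has 6−1 = 5 choices (anything except P).
The remaining 4 characters are filled from the other 5 symbols without repetition: 5 × 4 × 3 × 2 = 120.
Total: 5 × 120 = 600.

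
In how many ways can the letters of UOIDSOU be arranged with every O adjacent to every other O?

360

Treat the 2 copies of O as a single block. The multiset to arrange is then {OO, D, I, S, U, U}, 6 items in all.
That gives (6)!/(2!) = 360 arrangements.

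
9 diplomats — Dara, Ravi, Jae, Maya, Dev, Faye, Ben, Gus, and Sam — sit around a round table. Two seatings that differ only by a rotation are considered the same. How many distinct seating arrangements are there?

Fix one person's seat to break rotational symmetry; the remaining 8 people can be arranged in (8)! = 40320 ways.

40320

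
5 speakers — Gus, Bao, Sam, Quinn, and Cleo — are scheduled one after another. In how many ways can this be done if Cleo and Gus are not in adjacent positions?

There are 5! = 120 arrangements in all. If Cleo and Gus are adjacent, merging them into one block gives 2·(4)! = 48 arrangements.
So 120 − 48 = 72 arrangements keep them apart.

72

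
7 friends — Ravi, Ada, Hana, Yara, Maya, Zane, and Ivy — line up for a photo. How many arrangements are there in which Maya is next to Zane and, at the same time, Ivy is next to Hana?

480

Treat {Maya,Zane} as one block (2 orders) and {Ivy,Hana} as another (2 orders).
That leaves 5 units to arrange: 2 × 2 × 5! = 4 × 120 = 480.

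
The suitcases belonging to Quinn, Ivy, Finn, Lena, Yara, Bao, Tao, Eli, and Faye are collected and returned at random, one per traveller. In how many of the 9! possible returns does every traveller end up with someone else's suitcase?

133496

Count assignments avoiding every fixed point. For any j of the 9 travellers fixed to their own suitcase, the other 9−j can be arranged in (9−j)! ways.
By inclusion–exclusion this is Σ_{j=0}^{9} (−1)^j C(9,j)·(9−j)!.
Computing: 362880 − 362880 + 181440 − 60480 + 15120 − 3024 + 504 − 72 + 9 − 1 = 133496.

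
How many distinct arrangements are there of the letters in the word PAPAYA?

PAPAYA has 6 letters with A appearing 3 times and P appearing twice.
So there are 6! / (3!·2!) = 60 distinguishable arrangements.

60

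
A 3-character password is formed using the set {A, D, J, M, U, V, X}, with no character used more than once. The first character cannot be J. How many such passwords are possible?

180

The first character has 7−1 = 6 choices (anything except J).
The remaining 2 characters are filled from the other 6 symbols without repetition: 6 × 5 = 30.
Total: 6 × 30 = 180.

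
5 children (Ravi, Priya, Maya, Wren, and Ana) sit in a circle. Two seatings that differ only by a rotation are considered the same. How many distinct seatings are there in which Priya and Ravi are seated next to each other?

Treat {Priya, Ravi} as one unit (2 internal orders) and seat the resulting 4 units around the table: (3)! circular arrangements.
So 2 × (3)! = 2 × 6 = 12.

12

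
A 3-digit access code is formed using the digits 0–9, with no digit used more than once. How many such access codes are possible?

720

This is a permutation of 3 out of 10: P(10,3) = 10!/7!.
That product is 10 × 9 × 8 = 720.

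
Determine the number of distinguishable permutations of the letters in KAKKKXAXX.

The 9 letters of KAKKKXAXX have repeats: A appearing twice, K appearing 4 times, and X appearing 3 times.
Dividing 9! = 362880 by 4!·3!·2! = 288 for the repeated letters gives 1260.

1260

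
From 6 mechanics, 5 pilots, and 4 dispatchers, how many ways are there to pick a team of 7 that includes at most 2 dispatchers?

Split by how many dispatchers are chosen (0 through 2).
Sum: C(4,0)·C(11,7) + C(4,1)·C(11,6) + C(4,2)·C(11,5) = 330 + 1848 + 2772 = 4950.

4950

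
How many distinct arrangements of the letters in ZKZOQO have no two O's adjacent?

120

Total arrangements of ZKZOQO: 6!/(2!·2!) = 180.
If the two O's are adjacent, glue them into one block, leaving 5 items to arrange: (5)!/(2!) = 60 ways.
Hence 180 − 60 = 120.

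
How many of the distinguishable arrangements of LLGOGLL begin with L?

60

Fix L in the first position and arrange the remaining 6 letters.
Those 6 letters have G appearing twice and L appearing 3 times, giving (6)!/(3!·2!) = 60.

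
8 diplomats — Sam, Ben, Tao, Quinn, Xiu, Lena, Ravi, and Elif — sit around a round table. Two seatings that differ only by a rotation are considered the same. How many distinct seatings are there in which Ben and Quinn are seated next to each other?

Glue Ben and Quinn into a block (2 internal orders). Seating 7 units around a circle gives (6)! arrangements.
So 2 × (6)! = 2 × 720 = 1440.

1440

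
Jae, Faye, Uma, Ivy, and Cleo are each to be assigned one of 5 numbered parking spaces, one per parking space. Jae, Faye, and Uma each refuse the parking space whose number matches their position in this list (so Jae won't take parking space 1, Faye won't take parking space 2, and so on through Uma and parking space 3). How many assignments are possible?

64

Let Aᵢ (for i ∈ {1, 2, 3}) be the placements that put person i in their forbidden parking space. Any j of these fix j positions, leaving (5−j)! ways to fill the rest, and there are C(3,j) ways to pick which j.
By inclusion–exclusion, the number of valid placements is Σ_{j=0}^{3} (−1)^j C(3,j)·(5−j)!.
Computing: 120 − 72 + 18 − 2 = 64.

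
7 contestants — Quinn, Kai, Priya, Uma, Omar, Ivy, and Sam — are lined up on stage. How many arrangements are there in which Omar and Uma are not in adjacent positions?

There are 7! = 5040 arrangements in all. If Omar and Uma are adjacent, merging them into one block gives 2·(6)! = 1440 arrangements.
Complementary counting: 5040 − 1440 = 3600.

3600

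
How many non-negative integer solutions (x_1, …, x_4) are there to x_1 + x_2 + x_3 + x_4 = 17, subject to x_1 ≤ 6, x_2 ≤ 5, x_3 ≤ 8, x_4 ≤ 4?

Without the upper bounds there are C(20,3) = 1140 ways to split 17 among 4 variables.
Subtract solutions that violate a single cap (substitute x_i' = x_i − (cap_i+1)): x_1 ≥ 7 gives C(13,3) = 286; x_2 ≥ 6 gives C(14,3) = 364; x_3 ≥ 9 gives C(11,3) = 165; x_4 ≥ 5 gives C(15,3) = 455. Together 1270.
Add back pairs where two caps are both exceeded: 35 + 4 + 56 + 10 + 84 + 20 = 209.
By inclusion–exclusion the count is 1140 − 1270 + 209 = 79.

79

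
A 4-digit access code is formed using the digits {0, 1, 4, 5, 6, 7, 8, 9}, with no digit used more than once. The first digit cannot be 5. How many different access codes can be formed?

The first digit has 8−1 = 7 choices (anything except 5).
The remaining 3 digits are filled from the other 7 symbols without repetition: 7 × 6 × 5 = 210.
Total: 7 × 210 = 1470.

1470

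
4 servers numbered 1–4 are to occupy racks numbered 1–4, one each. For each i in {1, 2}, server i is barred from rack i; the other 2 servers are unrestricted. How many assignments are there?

14

Let Aᵢ (for i ∈ {1, 2}) be the placements that put server i in its forbidden rack. Any j of these fix j positions, leaving (4−j)! ways to fill the rest, and there are C(2,j) ways to pick which j.
By inclusion–exclusion, the number of valid placements is Σ_{j=0}^{2} (−1)^j C(2,j)·(4−j)!.
Computing: 24 − 12 + 2 = 14.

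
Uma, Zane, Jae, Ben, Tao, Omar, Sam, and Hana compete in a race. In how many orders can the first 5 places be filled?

This is an ordered selection of 5 from 8: P(8,5).
That gives 8 × 7 × 6 × 5 × 4 = 6720.

6720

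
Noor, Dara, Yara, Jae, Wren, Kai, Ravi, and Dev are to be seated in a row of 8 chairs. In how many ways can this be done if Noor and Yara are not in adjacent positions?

30240

Of the 8! = 40320 arrangements, those with Noor and Yara adjacent number 2 × 7! = 10080 (treat the pair as a block with 2 internal orders).
Complementary counting: 40320 − 10080 = 30240.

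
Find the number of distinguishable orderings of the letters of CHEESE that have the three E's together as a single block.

Treat the 3 copies of E as a single block. The multiset to arrange is then {EEE, C, H, S}, 4 items in all.
All 4 items are distinct, so there are (4)! = 24 arrangements.

24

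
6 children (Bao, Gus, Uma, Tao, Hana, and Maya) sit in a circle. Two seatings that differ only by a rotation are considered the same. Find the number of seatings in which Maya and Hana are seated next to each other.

Glue Maya and Hana into a block (2 internal orders). Seating 5 units around a circle gives (4)! arrangements.
So 2 × (4)! = 2 × 24 = 48.

48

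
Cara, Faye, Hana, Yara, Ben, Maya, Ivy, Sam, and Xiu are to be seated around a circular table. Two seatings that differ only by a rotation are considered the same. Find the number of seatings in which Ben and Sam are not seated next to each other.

All circular seatings of 9 people number (8)! = 40320.
Seatings with Ben beside Sam: treat them as a block with 2 internal orders, giving 2 × (7)! = 10080.
Subtracting, 40320 − 10080 = 30240.

30240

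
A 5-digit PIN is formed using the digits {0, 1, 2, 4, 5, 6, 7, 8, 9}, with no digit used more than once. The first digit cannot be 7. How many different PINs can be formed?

The first digit has 9−1 = 8 choices (anything except 7).
The remaining 4 digits are filled from the other 8 symbols without repetition: 8 × 7 × 6 × 5 = 1680.
Total: 8 × 1680 = 13440.

13440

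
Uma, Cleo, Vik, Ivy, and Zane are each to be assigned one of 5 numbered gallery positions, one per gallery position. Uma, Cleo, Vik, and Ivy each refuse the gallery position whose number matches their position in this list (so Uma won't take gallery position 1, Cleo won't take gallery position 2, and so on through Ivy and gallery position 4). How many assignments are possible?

53

Let Aᵢ (for 1 ≤ i ≤ 4) be the placements that put person i in their forbidden gallery position. Any j of these fix j positions, leaving (5−j)! ways to fill the rest, and there are C(4,j) ways to pick which j.
By inclusion–exclusion, the number of valid placements is Σ_{j=0}^{4} (−1)^j C(4,j)·(5−j)!.
Computing: 120 − 96 + 36 − 8 + 1 = 53.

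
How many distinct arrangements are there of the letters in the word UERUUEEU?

Letter multiplicities in UERUUEEU: E×3, R×1, U×4.
So there are 8! / (4!·3!) = 280 distinguishable arrangements.

280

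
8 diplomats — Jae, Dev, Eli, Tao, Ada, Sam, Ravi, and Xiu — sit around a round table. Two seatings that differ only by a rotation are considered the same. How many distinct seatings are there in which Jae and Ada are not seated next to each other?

3600

All circular seatings of 8 people number (7)! = 5040.
Seatings with Jae beside Ada: treat them as a block with 2 internal orders, giving 2 × (6)! = 1440.
Subtracting, 5040 − 1440 = 3600.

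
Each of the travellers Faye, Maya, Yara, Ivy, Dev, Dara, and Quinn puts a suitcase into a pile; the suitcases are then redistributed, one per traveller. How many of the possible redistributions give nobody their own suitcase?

This is the derangement count D_7: permutations of 7 items with no fixed point.
By inclusion–exclusion this is Σ_{j=0}^{7} (−1)^j C(7,j)·(7−j)!.
Computing: 5040 − 5040 + 2520 − 840 + 210 − 42 + 7 − 1 = 1854.

1854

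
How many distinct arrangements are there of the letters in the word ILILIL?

20

The 6 letters of ILILIL have repeats: I appearing 3 times and L appearing 3 times.
The number of distinct arrangements is 6!/(3!·3!) = 720/36 = 20.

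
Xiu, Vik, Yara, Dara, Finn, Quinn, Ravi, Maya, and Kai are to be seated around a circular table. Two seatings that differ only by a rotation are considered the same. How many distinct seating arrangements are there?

40320

Fix one person's seat to break rotational symmetry; the remaining 8 people can be arranged in (8)! = 40320 ways.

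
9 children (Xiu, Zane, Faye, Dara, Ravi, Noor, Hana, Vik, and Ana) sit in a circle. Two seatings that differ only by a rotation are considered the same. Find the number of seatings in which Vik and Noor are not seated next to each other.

30240

All circular seatings of 9 people number (8)! = 40320.
Those with Vik next to Noor: fuse the pair into one unit and seat 8 units around a circle — 2·(7)! = 10080.
Subtracting, 40320 − 10080 = 30240.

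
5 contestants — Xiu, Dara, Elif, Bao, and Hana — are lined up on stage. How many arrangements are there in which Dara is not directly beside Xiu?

72

There are 5! = 120 arrangements in all. If Dara and Xiu are adjacent, merging them into one block gives 2·(4)! = 48 arrangements.
So 120 − 48 = 72 arrangements keep them apart.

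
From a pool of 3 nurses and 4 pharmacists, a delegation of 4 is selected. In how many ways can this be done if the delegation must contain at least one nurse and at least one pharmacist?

Total 4-person selections from all 7: C(7,4) = 35.
Selections missing a whole group: no nurses → C(4,4) = 1; no pharmacists → C(3,4) = 0.
Both groups omitted at once is impossible, so 35 − 1 = 34.

34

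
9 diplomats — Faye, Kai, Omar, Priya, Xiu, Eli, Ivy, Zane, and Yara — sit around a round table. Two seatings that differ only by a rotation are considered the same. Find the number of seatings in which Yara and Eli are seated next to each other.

10080

Glue Yara and Eli into a block (2 internal orders). Seating 8 units around a circle gives (7)! arrangements.
So 2 × (7)! = 2 × 5040 = 10080.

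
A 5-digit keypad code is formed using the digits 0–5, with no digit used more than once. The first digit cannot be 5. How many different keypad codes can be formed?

The first digit has 6−1 = 5 choices (anything except 5).
The remaining 4 digits are filled from the other 5 symbols without repetition: 5 × 4 × 3 × 2 = 120.
Total: 5 × 120 = 600.

600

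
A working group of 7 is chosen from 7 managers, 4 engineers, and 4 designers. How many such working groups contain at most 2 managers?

1380

Split by how many managers are chosen (0 through 2).
Sum: C(7,0)·C(8,7) + C(7,1)·C(8,6) + C(7,2)·C(8,5) = 8 + 196 + 1176 = 1380.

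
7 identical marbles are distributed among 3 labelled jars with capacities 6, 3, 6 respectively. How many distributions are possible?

By stars and bars, unrestricted non-negative solutions to x_1+…+x_3 = 7 number C(7+2,2) = 36.
Subtract solutions that violate a single cap (substitute x_i' = x_i − (cap_i+1)): x_1 ≥ 7 gives C(2,2) = 1; x_2 ≥ 4 gives C(5,2) = 10; x_3 ≥ 7 gives C(2,2) = 1. Together 12.
No two caps can be exceeded simultaneously, so the pair terms are all 0.
By inclusion–exclusion the count is 36 − 12 + 0 = 24.

24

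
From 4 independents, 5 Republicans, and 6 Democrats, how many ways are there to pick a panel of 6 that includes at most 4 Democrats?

4950

Split by how many Democrats are chosen (0 through 4).
Sum: C(6,0)·C(9,6) + C(6,1)·C(9,5) + C(6,2)·C(9,4) + C(6,3)·C(9,3) + C(6,4)·C(9,2) = 84 + 756 + 1890 + 1680 + 540 = 4950.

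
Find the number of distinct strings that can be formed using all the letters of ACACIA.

60

The 6 letters of ACACIA have repeats: A appearing 3 times and C appearing twice.
The number of distinct arrangements is 6!/(3!·2!) = 720/12 = 60.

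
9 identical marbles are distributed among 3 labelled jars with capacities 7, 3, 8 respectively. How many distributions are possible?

30

Ignoring the caps, the number of non-negative solutions to x_1+…+x_3 = 9 is C(11,2) = 55.
Subtract solutions that violate a single cap (substitute x_i' = x_i − (cap_i+1)): x_1 ≥ 8 gives C(3,2) = 3; x_2 ≥ 4 gives C(7,2) = 21; x_3 ≥ 9 gives C(2,2) = 1. Together 25.
No two caps can be exceeded simultaneously, so the pair terms are all 0.
By inclusion–exclusion the count is 55 − 25 + 0 = 30.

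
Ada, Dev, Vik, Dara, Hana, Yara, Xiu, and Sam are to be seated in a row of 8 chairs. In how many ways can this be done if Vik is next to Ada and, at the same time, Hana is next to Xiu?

2880

Treat {Vik,Ada} as one block (2 orders) and {Hana,Xiu} as another (2 orders).
That leaves 6 units to arrange: 2 × 2 × 6! = 4 × 720 = 2880.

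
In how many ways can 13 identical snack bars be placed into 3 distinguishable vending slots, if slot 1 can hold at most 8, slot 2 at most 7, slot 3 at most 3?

Ignoring the caps, the number of non-negative solutions to x_1+…+x_3 = 13 is C(15,2) = 105.
Subtract solutions that violate a single cap (substitute x_i' = x_i − (cap_i+1)): x_1 ≥ 9 gives C(6,2) = 15; x_2 ≥ 8 gives C(7,2) = 21; x_3 ≥ 4 gives C(11,2) = 55. Together 91.
Add back pairs where two caps are both exceeded: 0 + 1 + 3 = 4.
By inclusion–exclusion the count is 105 − 91 + 4 = 18.

18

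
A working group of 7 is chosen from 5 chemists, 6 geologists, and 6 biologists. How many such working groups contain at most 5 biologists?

Split by how many biologists are chosen (0 through 5).
Sum: C(6,0)·C(11,7) + C(6,1)·C(11,6) + C(6,2)·C(11,5) + C(6,3)·C(11,4) + C(6,4)·C(11,3) + C(6,5)·C(11,2) = 330 + 2772 + 6930 + 6600 + 2475 + 330 = 19437.

19437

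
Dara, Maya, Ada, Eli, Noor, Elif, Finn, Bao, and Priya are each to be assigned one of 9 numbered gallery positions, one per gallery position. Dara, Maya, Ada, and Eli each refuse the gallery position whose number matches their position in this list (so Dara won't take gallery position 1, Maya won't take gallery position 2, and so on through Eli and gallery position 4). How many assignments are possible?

Let Aᵢ (for 1 ≤ i ≤ 4) be the placements that put person i in their forbidden gallery position. Any j of these fix j positions, leaving (9−j)! ways to fill the rest, and there are C(4,j) ways to pick which j.
By inclusion–exclusion, the number of valid placements is Σ_{j=0}^{4} (−1)^j C(4,j)·(9−j)!.
Computing: 362880 − 161280 + 30240 − 2880 + 120 = 229080.

229080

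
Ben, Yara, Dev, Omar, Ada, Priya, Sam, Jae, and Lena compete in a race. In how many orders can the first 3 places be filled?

This is an ordered selection of 3 from 9: P(9,3).
That gives 9 × 8 × 7 = 504.

504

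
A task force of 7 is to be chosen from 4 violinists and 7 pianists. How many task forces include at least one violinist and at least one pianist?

329

Total 7-person selections from all 11: C(11,7) = 330.
Subtract selections that omit an entire group: no violinists → C(7,7) = 1; no pianists → C(4,7) = 0.
Both groups omitted at once is impossible, so 330 − 1 = 329.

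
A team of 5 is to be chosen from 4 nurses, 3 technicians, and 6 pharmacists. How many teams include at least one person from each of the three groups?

Unrestricted: C(13,5) = 1287 ways to pick any 5 of the 13.
Subtract selections that omit an entire group: no nurses → C(9,5) = 126; no technicians → C(10,5) = 252; no pharmacists → C(7,5) = 21.
Add back selections omitting two groups (i.e. drawn from a single group): C(4,5) + C(3,5) + C(6,5) = 6.
By inclusion–exclusion: 1287 − 399 + 6 = 894.

894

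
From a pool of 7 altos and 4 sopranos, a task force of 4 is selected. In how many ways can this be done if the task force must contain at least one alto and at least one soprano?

Unrestricted: C(11,4) = 330 ways to pick any 4 of the 11.
Selections missing a whole group: no altos → C(4,4) = 1; no sopranos → C(7,4) = 35.
Both groups omitted at once is impossible, so 330 − 36 = 294.

294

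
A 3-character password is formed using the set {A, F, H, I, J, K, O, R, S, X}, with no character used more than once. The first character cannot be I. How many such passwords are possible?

648

The first character has 10−1 = 9 choices (anything except I).
The remaining 2 characters are filled from the other 9 symbols without repetition: 9 × 8 = 72.
Total: 9 × 72 = 648.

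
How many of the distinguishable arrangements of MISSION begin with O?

With the first slot taken by O, it remains to arrange the other 6 letters (MISSIN).
Those 6 letters have I appearing twice and S appearing twice, giving (6)!/(2!·2!) = 180.

180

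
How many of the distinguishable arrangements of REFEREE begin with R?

With the first slot taken by R, it remains to arrange the other 6 letters (EFEREE).
Those 6 letters have E appearing 4 times, giving (6)!/(4!) = 30.

30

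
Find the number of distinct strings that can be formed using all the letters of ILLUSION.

Letter multiplicities in ILLUSION: I×2, L×2, N×1, O×1, S×1, U×1.
The number of distinct arrangements is 8!/(2!·2!) = 40320/4 = 10080.

10080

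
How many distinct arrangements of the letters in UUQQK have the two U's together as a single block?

12

Treat the 2 copies of U as a single block. The multiset to arrange is then {UU, K, Q, Q}, 4 items in all.
That gives (4)!/(2!) = 12 arrangements.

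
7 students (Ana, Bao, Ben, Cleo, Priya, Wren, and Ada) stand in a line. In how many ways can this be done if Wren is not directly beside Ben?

There are 7! = 5040 arrangements in all. If Wren and Ben are adjacent, merging them into one block gives 2·(6)! = 1440 arrangements.
Complementary counting: 5040 − 1440 = 3600.

3600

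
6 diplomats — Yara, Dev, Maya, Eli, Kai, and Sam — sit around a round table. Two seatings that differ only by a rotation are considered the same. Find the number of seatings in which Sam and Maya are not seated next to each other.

Without the restriction there are (5)! = 120 seatings.
Seatings with Sam beside Maya: treat them as a block with 2 internal orders, giving 2 × (4)! = 48.
Subtracting, 120 − 48 = 72.

72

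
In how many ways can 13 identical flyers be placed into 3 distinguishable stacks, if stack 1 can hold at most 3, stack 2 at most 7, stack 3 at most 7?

14

By stars and bars, unrestricted non-negative solutions to x_1+…+x_3 = 13 number C(13+2,2) = 105.
Subtract solutions that violate a single cap (substitute x_i' = x_i − (cap_i+1)): x_1 ≥ 4 gives C(11,2) = 55; x_2 ≥ 8 gives C(7,2) = 21; x_3 ≥ 8 gives C(7,2) = 21. Together 97.
Add back pairs where two caps are both exceeded: 3 + 3 + 0 = 6.
By inclusion–exclusion the count is 105 − 97 + 6 = 14.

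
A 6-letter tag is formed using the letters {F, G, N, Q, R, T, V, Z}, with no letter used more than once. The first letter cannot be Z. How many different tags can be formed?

17640

The first letter has 8−1 = 7 choices (anything except Z).
The remaining 5 letters are filled from the other 7 symbols without repetition: 7 × 6 × 5 × 4 × 3 = 2520.
Total: 7 × 2520 = 17640.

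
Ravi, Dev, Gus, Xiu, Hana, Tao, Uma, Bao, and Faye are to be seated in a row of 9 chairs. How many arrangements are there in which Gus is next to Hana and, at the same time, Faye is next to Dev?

20160

Treat {Gus,Hana} as one block (2 orders) and {Faye,Dev} as another (2 orders).
That leaves 7 units to arrange: 2 × 2 × 7! = 4 × 5040 = 20160.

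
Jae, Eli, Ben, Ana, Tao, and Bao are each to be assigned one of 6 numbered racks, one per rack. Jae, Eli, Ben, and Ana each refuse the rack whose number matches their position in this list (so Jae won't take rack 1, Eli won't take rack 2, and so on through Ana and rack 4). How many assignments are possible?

Let Aᵢ (for 1 ≤ i ≤ 4) be the placements that put person i in their forbidden rack. Any j of these fix j positions, leaving (6−j)! ways to fill the rest, and there are C(4,j) ways to pick which j.
By inclusion–exclusion, the number of valid placements is Σ_{j=0}^{4} (−1)^j C(4,j)·(6−j)!.
Computing: 720 − 480 + 144 − 24 + 2 = 362.

362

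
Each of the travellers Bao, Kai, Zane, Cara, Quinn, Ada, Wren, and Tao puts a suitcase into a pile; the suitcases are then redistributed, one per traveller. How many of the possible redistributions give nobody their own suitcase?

This is the derangement count D_8: permutations of 8 items with no fixed point.
By inclusion–exclusion this is Σ_{j=0}^{8} (−1)^j C(8,j)·(8−j)!.
Computing: 40320 − 40320 + 20160 − 6720 + 1680 − 336 + 56 − 8 + 1 = 14833.

14833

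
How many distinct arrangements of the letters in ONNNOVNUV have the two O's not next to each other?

2940

There are 9!/(4!·2!·2!) = 3780 arrangements of ONNNOVNUV in total.
Arrangements with the O's together: treat OO as one letter, giving (8)!/(4!·2!) = 840.
Subtracting, 3780 − 840 = 2940 arrangements keep the O's apart.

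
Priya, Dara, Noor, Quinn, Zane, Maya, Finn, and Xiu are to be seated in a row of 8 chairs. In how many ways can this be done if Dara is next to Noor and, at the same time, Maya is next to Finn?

Treat {Dara,Noor} as one block (2 orders) and {Maya,Finn} as another (2 orders).
That leaves 6 units to arrange: 2 × 2 × 6! = 4 × 720 = 2880.

2880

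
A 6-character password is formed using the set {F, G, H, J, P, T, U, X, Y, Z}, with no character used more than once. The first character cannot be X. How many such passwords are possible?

136080

The first character has 10−1 = 9 choices (anything except X).
The remaining 5 characters are filled from the other 9 symbols without repetition: 9 × 8 × 7 × 6 × 5 = 15120.
Total: 9 × 15120 = 136080.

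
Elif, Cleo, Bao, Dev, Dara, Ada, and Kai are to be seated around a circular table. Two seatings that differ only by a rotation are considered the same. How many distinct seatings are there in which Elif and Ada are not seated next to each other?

480

All circular seatings of 7 people number (6)! = 720.
Seatings with Elif beside Ada: treat them as a block with 2 internal orders, giving 2 × (5)! = 240.
Subtracting, 720 − 240 = 480.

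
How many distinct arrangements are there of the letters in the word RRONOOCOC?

Letter multiplicities in RRONOOCOC: C×2, N×1, O×4, R×2.
So there are 9! / (4!·2!·2!) = 3780 distinguishable arrangements.

3780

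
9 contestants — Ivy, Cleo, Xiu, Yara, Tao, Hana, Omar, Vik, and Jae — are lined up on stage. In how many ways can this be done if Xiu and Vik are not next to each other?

There are 9! = 362880 arrangements in all. If Xiu and Vik are adjacent, merging them into one block gives 2·(8)! = 80640 arrangements.
So 362880 − 80640 = 282240 arrangements keep them apart.

282240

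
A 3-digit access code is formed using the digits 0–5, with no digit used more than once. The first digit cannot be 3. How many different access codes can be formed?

The first digit has 6−1 = 5 choices (anything except 3).
The remaining 2 digits are filled from the other 5 symbols without repetition: 5 × 4 = 20.
Total: 5 × 20 = 100.

100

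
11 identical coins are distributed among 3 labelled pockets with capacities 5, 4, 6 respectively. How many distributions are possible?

By stars and bars, unrestricted non-negative solutions to x_1+…+x_3 = 11 number C(11+2,2) = 78.
Subtract solutions that violate a single cap (substitute x_i' = x_i − (cap_i+1)): x_1 ≥ 6 gives C(7,2) = 21; x_2 ≥ 5 gives C(8,2) = 28; x_3 ≥ 7 gives C(6,2) = 15. Together 64.
Add back pairs where two caps are both exceeded: 1 + 0 + 0 = 1.
By inclusion–exclusion the count is 78 − 64 + 1 = 15.

15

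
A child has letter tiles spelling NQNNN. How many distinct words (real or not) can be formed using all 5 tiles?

NQNNN has 5 letters with N appearing 4 times.
So there are 5! / (4!) = 5 distinguishable arrangements.

5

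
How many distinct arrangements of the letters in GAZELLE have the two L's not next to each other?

Total arrangements of GAZELLE: 7!/(2!·2!) = 1260.
Arrangements with the L's together: treat LL as one letter, giving (6)!/(2!) = 360.
Subtracting, 1260 − 360 = 900 arrangements keep the L's apart.

900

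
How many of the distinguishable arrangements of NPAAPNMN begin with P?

With the first slot taken by P, it remains to arrange the other 7 letters (NAAPNMN).
Those 7 letters have A appearing twice and N appearing 3 times, giving (7)!/(3!·2!) = 420.

420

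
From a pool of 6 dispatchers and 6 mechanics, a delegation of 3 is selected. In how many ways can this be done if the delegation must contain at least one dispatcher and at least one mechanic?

Total 3-person selections from all 12: C(12,3) = 220.
Selections missing a whole group: no dispatchers → C(6,3) = 20; no mechanics → C(6,3) = 20.
Both groups omitted at once is impossible, so 220 − 40 = 180.

180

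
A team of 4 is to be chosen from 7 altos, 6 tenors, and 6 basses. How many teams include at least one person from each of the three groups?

Total 4-person selections from all 19: C(19,4) = 3876.
Selections missing a whole group: no altos → C(12,4) = 495; no tenors → C(13,4) = 715; no basses → C(13,4) = 715.
Add back selections omitting two groups (i.e. drawn from a single group): C(7,4) + C(6,4) + C(6,4) = 65.
By inclusion–exclusion: 3876 − 1925 + 65 = 2016.

2016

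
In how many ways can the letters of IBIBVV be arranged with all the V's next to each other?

Treat the 2 copies of V as a single block. The multiset to arrange is then {VV, B, B, I, I}, 5 items in all.
That gives (5)!/(2!·2!) = 30 arrangements.

30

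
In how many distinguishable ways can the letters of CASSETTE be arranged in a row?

5040

CASSETTE has 8 letters with E appearing twice, S appearing twice, and T appearing twice.
So there are 8! / (2!·2!·2!) = 5040 distinguishable arrangements.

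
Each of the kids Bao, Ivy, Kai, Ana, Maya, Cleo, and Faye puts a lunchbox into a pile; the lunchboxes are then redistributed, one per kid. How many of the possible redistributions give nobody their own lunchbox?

1854

Count assignments avoiding every fixed point. For any j of the 7 kids fixed to their own lunchbox, the other 7−j can be arranged in (7−j)! ways.
By inclusion–exclusion this is Σ_{j=0}^{7} (−1)^j C(7,j)·(7−j)!.
Computing: 5040 − 5040 + 2520 − 840 + 210 − 42 + 7 − 1 = 1854.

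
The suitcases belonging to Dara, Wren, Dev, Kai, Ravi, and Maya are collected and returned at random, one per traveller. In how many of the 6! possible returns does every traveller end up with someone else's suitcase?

This is the derangement count D_6: permutations of 6 items with no fixed point.
By inclusion–exclusion this is Σ_{j=0}^{6} (−1)^j C(6,j)·(6−j)!.
Computing: 720 − 720 + 360 − 120 + 30 − 6 + 1 = 265.

265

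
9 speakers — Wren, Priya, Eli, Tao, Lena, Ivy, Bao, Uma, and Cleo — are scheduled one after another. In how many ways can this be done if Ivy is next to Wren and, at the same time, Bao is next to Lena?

20160

Treat {Ivy,Wren} as one block (2 orders) and {Bao,Lena} as another (2 orders).
That leaves 7 units to arrange: 2 × 2 × 7! = 4 × 5040 = 20160.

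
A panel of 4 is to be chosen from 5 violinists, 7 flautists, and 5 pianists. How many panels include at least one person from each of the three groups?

1225

Total 4-person selections from all 17: C(17,4) = 2380.
Selections missing a whole group: no violinists → C(12,4) = 495; no flautists → C(10,4) = 210; no pianists → C(12,4) = 495.
Add back selections omitting two groups (i.e. drawn from a single group): C(5,4) + C(7,4) + C(5,4) = 45.
By inclusion–exclusion: 2380 − 1200 + 45 = 1225.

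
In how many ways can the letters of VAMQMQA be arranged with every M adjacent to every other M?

180

Treat the 2 copies of M as a single block. The multiset to arrange is then {MM, A, A, Q, Q, V}, 6 items in all.
That gives (6)!/(2!·2!) = 180 arrangements.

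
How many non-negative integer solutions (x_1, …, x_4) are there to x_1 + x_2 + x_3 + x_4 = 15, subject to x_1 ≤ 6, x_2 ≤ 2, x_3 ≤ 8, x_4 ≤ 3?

Ignoring the caps, the number of non-negative solutions to x_1+…+x_4 = 15 is C(18,3) = 816.
Subtract solutions that violate a single cap (substitute x_i' = x_i − (cap_i+1)): x_1 ≥ 7 gives C(11,3) = 165; x_2 ≥ 3 gives C(15,3) = 455; x_3 ≥ 9 gives C(9,3) = 84; x_4 ≥ 4 gives C(14,3) = 364. Together 1068.
Add back pairs where two caps are both exceeded: 56 + 0 + 35 + 20 + 165 + 10 = 286.
Subtract triples: 0 + 4 + 0 + 0 = 4.
By inclusion–exclusion the count is 816 − 1068 + 286 − 4 = 30.

30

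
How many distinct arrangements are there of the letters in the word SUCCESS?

SUCCESS has 7 letters with C appearing twice and S appearing 3 times.
The number of distinct arrangements is 7!/(3!·2!) = 5040/12 = 420.

420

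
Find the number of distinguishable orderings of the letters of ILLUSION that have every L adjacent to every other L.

2520

Treat the 2 copies of L as a single block. The multiset to arrange is then {LL, I, I, N, O, S, U}, 7 items in all.
That gives (7)!/(2!) = 2520 arrangements.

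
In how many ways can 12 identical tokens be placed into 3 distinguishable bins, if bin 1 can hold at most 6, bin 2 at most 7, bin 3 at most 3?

14

Without the upper bounds there are C(14,2) = 91 ways to split 12 among 3 bins.
Subtract solutions that violate a single cap (substitute x_i' = x_i − (cap_i+1)): x_1 ≥ 7 gives C(7,2) = 21; x_2 ≥ 8 gives C(6,2) = 15; x_3 ≥ 4 gives C(10,2) = 45. Together 81.
Add back pairs where two caps are both exceeded: 0 + 3 + 1 = 4.
By inclusion–exclusion the count is 91 − 81 + 4 = 14.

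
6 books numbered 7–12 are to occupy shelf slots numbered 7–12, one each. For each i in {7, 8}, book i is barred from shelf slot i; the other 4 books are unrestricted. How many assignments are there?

Let Aᵢ (for i ∈ {7, 8}) be the placements that put book i in its forbidden shelf slot. Any j of these fix j positions, leaving (6−j)! ways to fill the rest, and there are C(2,j) ways to pick which j.
By inclusion–exclusion, the number of valid placements is Σ_{j=0}^{2} (−1)^j C(2,j)·(6−j)!.
Computing: 720 − 240 + 24 = 504.

504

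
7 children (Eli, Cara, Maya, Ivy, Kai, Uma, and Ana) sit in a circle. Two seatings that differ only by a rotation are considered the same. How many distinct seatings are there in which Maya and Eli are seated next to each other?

Glue Maya and Eli into a block (2 internal orders). Seating 6 units around a circle gives (5)! arrangements.
So 2 × (5)! = 2 × 120 = 240.

240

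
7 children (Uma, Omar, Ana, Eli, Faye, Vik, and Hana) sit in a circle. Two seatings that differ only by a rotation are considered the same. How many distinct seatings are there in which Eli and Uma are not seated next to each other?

480

Without the restriction there are (6)! = 720 seatings.
Those with Eli next to Uma: fuse the pair into one unit and seat 6 units around a circle — 2·(5)! = 240.
Subtracting, 720 − 240 = 480.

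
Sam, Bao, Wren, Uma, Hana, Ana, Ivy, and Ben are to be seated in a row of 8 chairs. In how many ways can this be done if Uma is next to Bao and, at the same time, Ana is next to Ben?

Treat {Uma,Bao} as one block (2 orders) and {Ana,Ben} as another (2 orders).
That leaves 6 units to arrange: 2 × 2 × 6! = 4 × 720 = 2880.

2880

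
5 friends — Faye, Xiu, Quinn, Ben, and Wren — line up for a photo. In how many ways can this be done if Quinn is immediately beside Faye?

Glue Quinn and Faye into one block (2 internal orders), leaving 4 units to arrange in a row.
So the count is 2·(4)! = 48.

48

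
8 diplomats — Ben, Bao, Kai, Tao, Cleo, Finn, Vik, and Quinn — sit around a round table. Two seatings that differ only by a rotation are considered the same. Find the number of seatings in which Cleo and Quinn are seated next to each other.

Glue Cleo and Quinn into a block (2 internal orders). Seating 7 units around a circle gives (6)! arrangements.
So 2 × (6)! = 2 × 720 = 1440.

1440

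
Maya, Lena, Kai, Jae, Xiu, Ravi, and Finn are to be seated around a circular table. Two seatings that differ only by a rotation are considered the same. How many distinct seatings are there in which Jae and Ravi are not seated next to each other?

All circular seatings of 7 people number (6)! = 720.
Seatings with Jae beside Ravi: treat them as a block with 2 internal orders, giving 2 × (5)! = 240.
Subtracting, 720 − 240 = 480.

480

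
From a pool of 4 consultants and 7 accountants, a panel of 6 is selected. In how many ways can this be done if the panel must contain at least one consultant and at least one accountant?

With no constraint there are C(11,6) = 462 possible selections.
Subtract selections that omit an entire group: no consultants → C(7,6) = 7; no accountants → C(4,6) = 0.
Both groups omitted at once is impossible, so 462 − 7 = 455.

455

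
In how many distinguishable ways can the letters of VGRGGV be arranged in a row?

The 6 letters of VGRGGV have repeats: G appearing 3 times and V appearing twice.
The number of distinct arrangements is 6!/(3!·2!) = 720/12 = 60.

60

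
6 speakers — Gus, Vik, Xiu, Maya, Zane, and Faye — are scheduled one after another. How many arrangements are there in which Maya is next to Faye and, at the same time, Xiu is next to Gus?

Treat {Maya,Faye} as one block (2 orders) and {Xiu,Gus} as another (2 orders).
That leaves 4 units to arrange: 2 × 2 × 4! = 4 × 24 = 96.

96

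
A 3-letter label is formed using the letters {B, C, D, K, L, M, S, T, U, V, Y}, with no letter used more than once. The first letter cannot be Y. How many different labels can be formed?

900

The first letter has 11−1 = 10 choices (anything except Y).
The remaining 2 letters are filled from the other 10 symbols without repetition: 10 × 9 = 90.
Total: 10 × 90 = 900.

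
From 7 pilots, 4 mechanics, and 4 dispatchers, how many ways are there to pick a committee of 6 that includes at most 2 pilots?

1890

Split by how many pilots are chosen (0 through 2).
Sum: C(7,0)·C(8,6) + C(7,1)·C(8,5) + C(7,2)·C(8,4) = 28 + 392 + 1470 = 1890.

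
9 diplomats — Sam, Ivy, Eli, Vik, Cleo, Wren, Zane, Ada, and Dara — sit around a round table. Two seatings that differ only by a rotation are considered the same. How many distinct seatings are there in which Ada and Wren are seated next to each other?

Treat {Ada, Wren} as one unit (2 internal orders) and seat the resulting 8 units around the table: (7)! circular arrangements.
So 2 × (7)! = 2 × 5040 = 10080.

10080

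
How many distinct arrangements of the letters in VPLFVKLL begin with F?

Fix F in the first position and arrange the remaining 7 letters.
Those 7 letters have L appearing 3 times and V appearing twice, giving (7)!/(3!·2!) = 420.

420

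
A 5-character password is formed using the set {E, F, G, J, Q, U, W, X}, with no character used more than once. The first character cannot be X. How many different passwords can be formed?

5880

The first character has 8−1 = 7 choices (anything except X).
The remaining 4 characters are filled from the other 7 symbols without repetition: 7 × 6 × 5 × 4 = 840.
Total: 7 × 840 = 5880.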